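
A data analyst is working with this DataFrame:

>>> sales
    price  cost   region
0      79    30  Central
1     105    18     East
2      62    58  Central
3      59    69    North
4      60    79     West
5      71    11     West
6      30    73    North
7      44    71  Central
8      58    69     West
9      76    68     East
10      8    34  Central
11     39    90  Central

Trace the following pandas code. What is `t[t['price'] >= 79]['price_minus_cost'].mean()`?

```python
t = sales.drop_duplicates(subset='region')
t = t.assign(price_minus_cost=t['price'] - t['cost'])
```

68.0

drop duplicate region (keep=first):
   price  cost   region
0     79    30  Central
1    105    18     East
3     59    69    North
4     60    79     West
add column price_minus_cost = t['price'] - t['cost']:
   price  cost   region  price_minus_cost
0     79    30  Central                49
1    105    18     East                87
3     59    69    North               -10
4     60    79     West               -19
filter rows where price >= 79:
   price  cost   region  price_minus_cost
0     79    30  Central                49
1    105    18     East                87
Hence 68.0.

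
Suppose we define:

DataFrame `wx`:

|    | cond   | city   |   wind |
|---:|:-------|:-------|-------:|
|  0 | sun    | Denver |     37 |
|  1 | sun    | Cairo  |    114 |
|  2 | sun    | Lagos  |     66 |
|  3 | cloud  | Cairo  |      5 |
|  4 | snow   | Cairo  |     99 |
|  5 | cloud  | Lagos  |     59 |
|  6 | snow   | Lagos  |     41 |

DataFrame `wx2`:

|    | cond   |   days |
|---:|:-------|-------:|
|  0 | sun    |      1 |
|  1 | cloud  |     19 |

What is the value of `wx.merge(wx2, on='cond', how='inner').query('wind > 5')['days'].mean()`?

5.5

merge on 'cond' (how='inner') → 5 rows:
    cond    city  wind  days
0    sun  Denver    37     1
1    sun   Cairo   114     1
2    sun   Lagos    66     1
3  cloud   Cairo     5    19
4  cloud   Lagos    59    19
filter rows where wind > 5:
    cond    city  wind  days
0    sun  Denver    37     1
1    sun   Cairo   114     1
2    sun   Lagos    66     1
4  cloud   Lagos    59    19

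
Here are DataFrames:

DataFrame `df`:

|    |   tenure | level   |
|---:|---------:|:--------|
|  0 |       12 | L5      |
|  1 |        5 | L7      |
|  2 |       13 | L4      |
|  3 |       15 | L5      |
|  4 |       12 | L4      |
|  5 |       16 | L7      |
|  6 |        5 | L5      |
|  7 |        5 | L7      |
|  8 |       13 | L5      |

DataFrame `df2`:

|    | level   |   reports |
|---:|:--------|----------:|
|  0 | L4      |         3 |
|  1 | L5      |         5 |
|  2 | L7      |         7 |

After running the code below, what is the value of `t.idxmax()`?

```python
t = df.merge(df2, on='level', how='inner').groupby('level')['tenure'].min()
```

merge on 'level' (how='inner') → 9 rows:
   tenure level  reports
0      12    L5        5
1       5    L7        7
2      13    L4        3
3      15    L5        5
4      12    L4        3
5      16    L7        7
6       5    L5        5
7       5    L7        7
8      13    L5        5
group by level, min of tenure:
level
L4    12
L5     5
L7     5
Name: tenure, dtype: int64
Hence L4.

L4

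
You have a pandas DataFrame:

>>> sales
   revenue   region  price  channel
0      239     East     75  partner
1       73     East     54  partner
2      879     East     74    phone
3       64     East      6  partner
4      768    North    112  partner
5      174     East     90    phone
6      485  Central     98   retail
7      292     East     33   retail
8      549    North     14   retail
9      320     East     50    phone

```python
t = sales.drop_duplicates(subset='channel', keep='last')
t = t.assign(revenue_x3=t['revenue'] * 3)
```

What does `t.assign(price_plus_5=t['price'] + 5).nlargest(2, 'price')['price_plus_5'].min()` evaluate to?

drop duplicate channel (keep=last):
   revenue region  price  channel
4      768  North    112  partner
8      549  North     14   retail
9      320   East     50    phone
add column revenue_x3 = t['revenue'] * 3:
   revenue region  price  channel  revenue_x3
4      768  North    112  partner        2304
8      549  North     14   retail        1647
9      320   East     50    phone         960
add column price_plus_5 = t['price'] + 5:
   revenue region  price  channel  revenue_x3  price_plus_5
4      768  North    112  partner        2304           117
8      549  North     14   retail        1647            19
9      320   East     50    phone         960            55
take 2 rows with largest price:
   revenue region  price  channel  revenue_x3  price_plus_5
4      768  North    112  partner        2304           117
9      320   East     50    phone         960            55
Taking the min of column 'price_plus_5' gives 55.

55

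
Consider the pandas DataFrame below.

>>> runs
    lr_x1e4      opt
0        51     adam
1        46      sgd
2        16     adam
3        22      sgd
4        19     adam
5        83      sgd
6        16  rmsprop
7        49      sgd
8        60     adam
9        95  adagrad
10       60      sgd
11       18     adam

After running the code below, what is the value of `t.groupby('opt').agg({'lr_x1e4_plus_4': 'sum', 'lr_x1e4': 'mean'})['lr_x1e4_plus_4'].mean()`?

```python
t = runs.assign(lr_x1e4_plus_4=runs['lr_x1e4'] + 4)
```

145.75

add column lr_x1e4_plus_4 = runs['lr_x1e4'] + 4:
    lr_x1e4      opt  lr_x1e4_plus_4
0        51     adam              55
1        46      sgd              50
2        16     adam              20
3        22      sgd              26
4        19     adam              23
5        83      sgd              87
6        16  rmsprop              20
7        49      sgd              53
8        60     adam              64
9        95  adagrad              99
10       60      sgd              64
11       18     adam              22
group by opt: sum(lr_x1e4_plus_4), mean(lr_x1e4):
         lr_x1e4_plus_4  lr_x1e4
opt                             
adagrad              99     95.0
adam                184     32.8
rmsprop              20     16.0
sgd                 280     52.0
Hence 145.75.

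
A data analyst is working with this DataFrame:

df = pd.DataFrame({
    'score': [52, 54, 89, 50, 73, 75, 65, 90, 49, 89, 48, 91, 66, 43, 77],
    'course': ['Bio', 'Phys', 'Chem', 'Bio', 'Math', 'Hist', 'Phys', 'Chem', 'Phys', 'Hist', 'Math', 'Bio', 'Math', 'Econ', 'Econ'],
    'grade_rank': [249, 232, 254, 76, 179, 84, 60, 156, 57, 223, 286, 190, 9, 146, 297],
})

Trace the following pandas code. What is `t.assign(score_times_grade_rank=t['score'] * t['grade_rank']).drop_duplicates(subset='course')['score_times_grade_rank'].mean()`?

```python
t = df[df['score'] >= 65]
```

filter rows where score >= 65:
    score course  grade_rank
2      89   Chem         254
4      73   Math         179
5      75   Hist          84
6      65   Phys          60
7      90   Chem         156
9      89   Hist         223
11     91    Bio         190
12     66   Math           9
14     77   Econ         297
add column score_times_grade_rank = t['score'] * t['grade_rank']:
    score course  grade_rank  score_times_grade_rank
2      89   Chem         254                   22606
4      73   Math         179                   13067
5      75   Hist          84                    6300
6      65   Phys          60                    3900
7      90   Chem         156                   14040
9      89   Hist         223                   19847
11     91    Bio         190                   17290
12     66   Math           9                     594
14     77   Econ         297                   22869
drop duplicate course (keep=first):
    score course  grade_rank  score_times_grade_rank
2      89   Chem         254                   22606
4      73   Math         179                   13067
5      75   Hist          84                    6300
6      65   Phys          60                    3900
11     91    Bio         190                   17290
14     77   Econ         297                   22869
mean of column 'score_times_grade_rank' → 14338.6666667

14338.6666667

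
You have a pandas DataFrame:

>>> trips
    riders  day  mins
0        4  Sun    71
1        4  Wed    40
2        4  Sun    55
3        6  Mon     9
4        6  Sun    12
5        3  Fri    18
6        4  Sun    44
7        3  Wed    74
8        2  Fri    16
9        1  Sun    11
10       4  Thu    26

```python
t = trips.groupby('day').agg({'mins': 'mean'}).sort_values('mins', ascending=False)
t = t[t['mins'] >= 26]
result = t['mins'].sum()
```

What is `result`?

group by day, mean of mins:
     mins
day      
Fri  17.0
Mon   9.0
Sun  38.6
Thu  26.0
Wed  57.0
sort by mins descending:
     mins
day      
Wed  57.0
Sun  38.6
Thu  26.0
Fri  17.0
Mon   9.0
filter rows where mins >= 26:
     mins
day      
Wed  57.0
Sun  38.6
Thu  26.0
Taking the sum of column 'mins' gives 121.6.

121.6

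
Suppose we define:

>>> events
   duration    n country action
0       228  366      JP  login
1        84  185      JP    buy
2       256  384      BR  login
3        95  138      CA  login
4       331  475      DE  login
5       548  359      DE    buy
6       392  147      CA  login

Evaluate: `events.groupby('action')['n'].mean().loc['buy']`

272.0

group by action, mean of n:
action
buy      272.0
login    302.0
Name: n, dtype: float64
value at index 'buy' → 272.0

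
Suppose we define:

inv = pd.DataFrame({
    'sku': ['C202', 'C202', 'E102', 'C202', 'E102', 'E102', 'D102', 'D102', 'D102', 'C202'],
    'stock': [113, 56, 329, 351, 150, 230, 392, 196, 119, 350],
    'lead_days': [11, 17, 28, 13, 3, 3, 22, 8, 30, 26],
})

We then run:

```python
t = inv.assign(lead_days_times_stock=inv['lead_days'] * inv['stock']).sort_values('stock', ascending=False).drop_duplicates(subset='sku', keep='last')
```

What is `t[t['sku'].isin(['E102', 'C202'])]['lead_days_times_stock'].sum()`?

add column lead_days_times_stock = inv['lead_days'] * inv['stock']:
    sku  stock  lead_days  lead_days_times_stock
0  C202    113         11                   1243
1  C202     56         17                    952
2  E102    329         28                   9212
3  C202    351         13                   4563
4  E102    150          3                    450
5  E102    230          3                    690
6  D102    392         22                   8624
7  D102    196          8                   1568
8  D102    119         30                   3570
9  C202    350         26                   9100
sort by stock descending:
    sku  stock  lead_days  lead_days_times_stock
6  D102    392         22                   8624
3  C202    351         13                   4563
9  C202    350         26                   9100
2  E102    329         28                   9212
5  E102    230          3                    690
7  D102    196          8                   1568
4  E102    150          3                    450
8  D102    119         30                   3570
0  C202    113         11                   1243
1  C202     56         17                    952
drop duplicate sku (keep=last):
    sku  stock  lead_days  lead_days_times_stock
4  E102    150          3                    450
8  D102    119         30                   3570
1  C202     56         17                    952
filter rows where sku in ['E102', 'C202']:
    sku  stock  lead_days  lead_days_times_stock
4  E102    150          3                    450
1  C202     56         17                    952
The sum of column 'lead_days_times_stock' is 1402.

1402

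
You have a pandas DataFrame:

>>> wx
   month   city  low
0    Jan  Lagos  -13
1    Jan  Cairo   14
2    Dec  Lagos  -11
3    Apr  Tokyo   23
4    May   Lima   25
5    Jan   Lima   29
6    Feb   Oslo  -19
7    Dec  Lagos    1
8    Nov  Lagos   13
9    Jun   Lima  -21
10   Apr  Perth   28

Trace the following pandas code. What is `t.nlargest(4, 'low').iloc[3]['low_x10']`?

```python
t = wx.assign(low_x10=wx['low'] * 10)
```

230

add column low_x10 = wx['low'] * 10:
   month   city  low  low_x10
0    Jan  Lagos  -13     -130
1    Jan  Cairo   14      140
2    Dec  Lagos  -11     -110
3    Apr  Tokyo   23      230
4    May   Lima   25      250
5    Jan   Lima   29      290
6    Feb   Oslo  -19     -190
7    Dec  Lagos    1       10
8    Nov  Lagos   13      130
9    Jun   Lima  -21     -210
10   Apr  Perth   28      280
take 4 rows with largest low:
   month   city  low  low_x10
5    Jan   Lima   29      290
10   Apr  Perth   28      280
4    May   Lima   25      250
3    Apr  Tokyo   23      230
Then the value at position 3, column 'low_x10': 230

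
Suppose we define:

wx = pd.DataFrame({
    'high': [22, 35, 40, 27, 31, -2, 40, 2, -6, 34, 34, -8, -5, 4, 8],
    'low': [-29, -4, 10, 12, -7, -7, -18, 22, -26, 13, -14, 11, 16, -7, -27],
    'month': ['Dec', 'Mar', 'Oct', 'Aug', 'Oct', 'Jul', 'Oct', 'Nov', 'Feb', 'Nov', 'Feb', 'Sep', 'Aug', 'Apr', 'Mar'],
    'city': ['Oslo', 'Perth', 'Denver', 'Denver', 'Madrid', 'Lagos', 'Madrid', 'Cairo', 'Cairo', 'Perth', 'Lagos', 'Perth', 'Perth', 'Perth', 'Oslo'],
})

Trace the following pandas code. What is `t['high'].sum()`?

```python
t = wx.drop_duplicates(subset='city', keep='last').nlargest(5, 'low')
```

99

drop duplicate city (keep=last):
    high  low month    city
3     27   12   Aug  Denver
6     40  -18   Oct  Madrid
8     -6  -26   Feb   Cairo
10    34  -14   Feb   Lagos
13     4   -7   Apr   Perth
14     8  -27   Mar    Oslo
take 5 rows with largest low:
    high  low month    city
3     27   12   Aug  Denver
13     4   -7   Apr   Perth
10    34  -14   Feb   Lagos
6     40  -18   Oct  Madrid
8     -6  -26   Feb   Cairo
The sum of column 'high' is 99.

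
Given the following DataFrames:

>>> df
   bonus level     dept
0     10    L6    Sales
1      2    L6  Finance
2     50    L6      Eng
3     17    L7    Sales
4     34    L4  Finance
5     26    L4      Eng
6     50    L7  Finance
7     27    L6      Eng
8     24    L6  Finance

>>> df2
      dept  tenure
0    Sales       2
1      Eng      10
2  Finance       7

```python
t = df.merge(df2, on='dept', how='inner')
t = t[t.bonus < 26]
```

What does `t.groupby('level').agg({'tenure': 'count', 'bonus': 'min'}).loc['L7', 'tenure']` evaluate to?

1

merge on 'dept' (how='inner') → 9 rows:
   bonus level     dept  tenure
0     10    L6    Sales       2
1      2    L6  Finance       7
2     50    L6      Eng      10
3     17    L7    Sales       2
4     34    L4  Finance       7
5     26    L4      Eng      10
6     50    L7  Finance       7
7     27    L6      Eng      10
8     24    L6  Finance       7
filter rows where bonus < 26:
   bonus level     dept  tenure
0     10    L6    Sales       2
1      2    L6  Finance       7
3     17    L7    Sales       2
8     24    L6  Finance       7
group by level: count(tenure), min(bonus):
       tenure  bonus
level               
L6          3      2
L7          1     17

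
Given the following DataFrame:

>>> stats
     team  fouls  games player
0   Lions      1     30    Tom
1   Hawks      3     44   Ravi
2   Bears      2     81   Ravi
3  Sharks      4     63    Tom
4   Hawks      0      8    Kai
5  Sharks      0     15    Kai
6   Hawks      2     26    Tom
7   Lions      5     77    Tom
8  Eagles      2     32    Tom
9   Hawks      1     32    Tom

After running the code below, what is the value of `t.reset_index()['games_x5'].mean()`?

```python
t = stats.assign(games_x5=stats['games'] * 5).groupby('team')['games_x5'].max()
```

297.0

add column games_x5 = stats['games'] * 5:
     team  fouls  games player  games_x5
0   Lions      1     30    Tom       150
1   Hawks      3     44   Ravi       220
2   Bears      2     81   Ravi       405
3  Sharks      4     63    Tom       315
4   Hawks      0      8    Kai        40
5  Sharks      0     15    Kai        75
6   Hawks      2     26    Tom       130
7   Lions      5     77    Tom       385
8  Eagles      2     32    Tom       160
9   Hawks      1     32    Tom       160
group by team, max of games_x5:
team
Bears     405
Eagles    160
Hawks     220
Lions     385
Sharks    315
Name: games_x5, dtype: int64
reset_index():
     team  games_x5
0   Bears       405
1  Eagles       160
2   Hawks       220
3   Lions       385
4  Sharks       315
Finally, mean of column 'games_x5' = 297.0.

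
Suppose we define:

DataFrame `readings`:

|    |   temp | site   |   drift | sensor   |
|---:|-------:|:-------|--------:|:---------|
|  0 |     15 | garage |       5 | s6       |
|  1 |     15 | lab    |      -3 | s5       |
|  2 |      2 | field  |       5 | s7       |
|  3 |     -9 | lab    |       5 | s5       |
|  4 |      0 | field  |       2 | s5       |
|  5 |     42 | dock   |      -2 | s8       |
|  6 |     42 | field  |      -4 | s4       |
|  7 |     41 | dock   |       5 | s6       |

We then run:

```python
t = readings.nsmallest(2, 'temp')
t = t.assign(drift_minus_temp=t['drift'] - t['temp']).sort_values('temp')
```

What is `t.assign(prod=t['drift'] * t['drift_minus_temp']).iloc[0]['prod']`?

take 2 rows with smallest temp:
   temp   site  drift sensor
3    -9    lab      5     s5
4     0  field      2     s5
add column drift_minus_temp = t['drift'] - t['temp']:
   temp   site  drift sensor  drift_minus_temp
3    -9    lab      5     s5                14
4     0  field      2     s5                 2
sort by temp:
   temp   site  drift sensor  drift_minus_temp
3    -9    lab      5     s5                14
4     0  field      2     s5                 2
add column prod = t['drift'] * t['drift_minus_temp']:
   temp   site  drift sensor  drift_minus_temp  prod
3    -9    lab      5     s5                14    70
4     0  field      2     s5                 2     4
Then the value at position 0, column 'prod': 70

70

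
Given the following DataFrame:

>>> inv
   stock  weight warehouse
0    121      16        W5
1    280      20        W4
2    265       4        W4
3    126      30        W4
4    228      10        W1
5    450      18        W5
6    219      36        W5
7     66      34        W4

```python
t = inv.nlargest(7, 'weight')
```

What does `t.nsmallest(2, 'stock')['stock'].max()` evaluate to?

take 7 rows with largest weight:
   stock  weight warehouse
6    219      36        W5
7     66      34        W4
3    126      30        W4
1    280      20        W4
5    450      18        W5
0    121      16        W5
4    228      10        W1
take 2 rows with smallest stock:
   stock  weight warehouse
7     66      34        W4
0    121      16        W5
max of column 'stock' → 121

121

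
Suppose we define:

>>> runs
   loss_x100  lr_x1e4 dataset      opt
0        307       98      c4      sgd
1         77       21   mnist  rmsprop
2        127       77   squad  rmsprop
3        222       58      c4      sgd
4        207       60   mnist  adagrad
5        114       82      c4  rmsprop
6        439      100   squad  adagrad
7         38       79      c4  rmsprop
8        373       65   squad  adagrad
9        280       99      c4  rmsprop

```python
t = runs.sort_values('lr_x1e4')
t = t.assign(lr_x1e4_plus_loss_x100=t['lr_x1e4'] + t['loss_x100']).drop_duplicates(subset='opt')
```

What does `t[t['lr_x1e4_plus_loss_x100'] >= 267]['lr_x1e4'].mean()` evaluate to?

sort by lr_x1e4:
   loss_x100  lr_x1e4 dataset      opt
1         77       21   mnist  rmsprop
3        222       58      c4      sgd
4        207       60   mnist  adagrad
8        373       65   squad  adagrad
2        127       77   squad  rmsprop
7         38       79      c4  rmsprop
5        114       82      c4  rmsprop
0        307       98      c4      sgd
9        280       99      c4  rmsprop
6        439      100   squad  adagrad
add column lr_x1e4_plus_loss_x100 = t['lr_x1e4'] + t['loss_x100']:
   loss_x100  lr_x1e4 dataset      opt  lr_x1e4_plus_loss_x100
1         77       21   mnist  rmsprop                      98
3        222       58      c4      sgd                     280
4        207       60   mnist  adagrad                     267
8        373       65   squad  adagrad                     438
2        127       77   squad  rmsprop                     204
7         38       79      c4  rmsprop                     117
5        114       82      c4  rmsprop                     196
0        307       98      c4      sgd                     405
9        280       99      c4  rmsprop                     379
6        439      100   squad  adagrad                     539
drop duplicate opt (keep=first):
   loss_x100  lr_x1e4 dataset      opt  lr_x1e4_plus_loss_x100
1         77       21   mnist  rmsprop                      98
3        222       58      c4      sgd                     280
4        207       60   mnist  adagrad                     267
filter rows where lr_x1e4_plus_loss_x100 >= 267:
   loss_x100  lr_x1e4 dataset      opt  lr_x1e4_plus_loss_x100
3        222       58      c4      sgd                     280
4        207       60   mnist  adagrad                     267
Hence 59.0.

59.0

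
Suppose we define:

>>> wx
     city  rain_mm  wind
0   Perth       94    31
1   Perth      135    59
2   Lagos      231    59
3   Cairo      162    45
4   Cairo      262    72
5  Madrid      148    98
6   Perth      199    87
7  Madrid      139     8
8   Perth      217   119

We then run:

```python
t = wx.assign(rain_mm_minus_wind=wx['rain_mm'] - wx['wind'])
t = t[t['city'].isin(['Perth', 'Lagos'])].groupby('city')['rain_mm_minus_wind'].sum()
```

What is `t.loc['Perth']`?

add column rain_mm_minus_wind = wx['rain_mm'] - wx['wind']:
     city  rain_mm  wind  rain_mm_minus_wind
0   Perth       94    31                  63
1   Perth      135    59                  76
2   Lagos      231    59                 172
3   Cairo      162    45                 117
4   Cairo      262    72                 190
5  Madrid      148    98                  50
6   Perth      199    87                 112
7  Madrid      139     8                 131
8   Perth      217   119                  98
filter rows where city in ['Perth', 'Lagos']:
    city  rain_mm  wind  rain_mm_minus_wind
0  Perth       94    31                  63
1  Perth      135    59                  76
2  Lagos      231    59                 172
6  Perth      199    87                 112
8  Perth      217   119                  98
group by city, sum of rain_mm_minus_wind:
city
Lagos    172
Perth    349
Name: rain_mm_minus_wind, dtype: int64
Reading off the value at index 'Perth', we get 349.

349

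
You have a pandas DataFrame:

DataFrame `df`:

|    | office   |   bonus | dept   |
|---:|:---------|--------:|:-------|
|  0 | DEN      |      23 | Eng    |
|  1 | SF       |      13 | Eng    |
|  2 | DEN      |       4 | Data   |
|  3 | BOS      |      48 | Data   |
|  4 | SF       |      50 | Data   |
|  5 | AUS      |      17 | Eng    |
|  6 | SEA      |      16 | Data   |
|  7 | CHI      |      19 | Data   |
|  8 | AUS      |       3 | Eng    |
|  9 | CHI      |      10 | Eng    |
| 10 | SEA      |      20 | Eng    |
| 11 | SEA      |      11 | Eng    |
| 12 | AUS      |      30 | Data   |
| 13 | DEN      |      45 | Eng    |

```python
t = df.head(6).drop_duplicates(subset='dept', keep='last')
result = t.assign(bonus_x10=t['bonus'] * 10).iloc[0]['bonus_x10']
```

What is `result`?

500

take first 6 rows:
  office  bonus  dept
0    DEN     23   Eng
1     SF     13   Eng
2    DEN      4  Data
3    BOS     48  Data
4     SF     50  Data
5    AUS     17   Eng
drop duplicate dept (keep=last):
  office  bonus  dept
4     SF     50  Data
5    AUS     17   Eng
add column bonus_x10 = t['bonus'] * 10:
  office  bonus  dept  bonus_x10
4     SF     50  Data        500
5    AUS     17   Eng        170
Finally, value at position 0, column 'bonus_x10' = 500.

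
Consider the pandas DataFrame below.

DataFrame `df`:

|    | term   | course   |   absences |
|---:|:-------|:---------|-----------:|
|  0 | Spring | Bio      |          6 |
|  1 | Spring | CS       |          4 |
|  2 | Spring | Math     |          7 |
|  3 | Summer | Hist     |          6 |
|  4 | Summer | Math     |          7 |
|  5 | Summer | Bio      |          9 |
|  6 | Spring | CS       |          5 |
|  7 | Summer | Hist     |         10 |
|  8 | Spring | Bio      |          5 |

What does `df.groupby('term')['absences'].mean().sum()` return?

13.4

group by term, mean of absences:
term
Spring    5.4
Summer    8.0
Name: absences, dtype: float64
Finally, sum of the resulting series = 13.4.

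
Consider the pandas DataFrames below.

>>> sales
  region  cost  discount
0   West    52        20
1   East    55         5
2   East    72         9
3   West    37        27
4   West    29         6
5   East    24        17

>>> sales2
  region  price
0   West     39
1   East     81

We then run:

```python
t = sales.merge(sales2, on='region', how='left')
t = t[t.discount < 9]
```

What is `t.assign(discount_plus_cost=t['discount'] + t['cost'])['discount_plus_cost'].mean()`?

47.5

merge on 'region' (how='left') → 6 rows:
  region  cost  discount  price
0   West    52        20     39
1   East    55         5     81
2   East    72         9     81
3   West    37        27     39
4   West    29         6     39
5   East    24        17     81
filter rows where discount < 9:
  region  cost  discount  price
1   East    55         5     81
4   West    29         6     39
add column discount_plus_cost = t['discount'] + t['cost']:
  region  cost  discount  price  discount_plus_cost
1   East    55         5     81                  60
4   West    29         6     39                  35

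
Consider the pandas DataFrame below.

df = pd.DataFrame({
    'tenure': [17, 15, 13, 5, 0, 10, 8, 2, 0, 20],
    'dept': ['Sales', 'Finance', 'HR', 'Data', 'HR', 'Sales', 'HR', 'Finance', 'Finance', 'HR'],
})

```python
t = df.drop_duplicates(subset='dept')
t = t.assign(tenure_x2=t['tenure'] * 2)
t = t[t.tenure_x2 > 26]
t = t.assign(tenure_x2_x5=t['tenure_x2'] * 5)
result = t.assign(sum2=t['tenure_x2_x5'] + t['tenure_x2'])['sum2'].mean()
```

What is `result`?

192.0

drop duplicate dept (keep=first):
   tenure     dept
0      17    Sales
1      15  Finance
2      13       HR
3       5     Data
add column tenure_x2 = t['tenure'] * 2:
   tenure     dept  tenure_x2
0      17    Sales         34
1      15  Finance         30
2      13       HR         26
3       5     Data         10
filter rows where tenure_x2 > 26:
   tenure     dept  tenure_x2
0      17    Sales         34
1      15  Finance         30
add column tenure_x2_x5 = t['tenure_x2'] * 5:
   tenure     dept  tenure_x2  tenure_x2_x5
0      17    Sales         34           170
1      15  Finance         30           150
add column sum2 = t['tenure_x2_x5'] + t['tenure_x2']:
   tenure     dept  tenure_x2  tenure_x2_x5  sum2
0      17    Sales         34           170   204
1      15  Finance         30           150   180
Reading off the mean of column 'sum2', we get 192.0.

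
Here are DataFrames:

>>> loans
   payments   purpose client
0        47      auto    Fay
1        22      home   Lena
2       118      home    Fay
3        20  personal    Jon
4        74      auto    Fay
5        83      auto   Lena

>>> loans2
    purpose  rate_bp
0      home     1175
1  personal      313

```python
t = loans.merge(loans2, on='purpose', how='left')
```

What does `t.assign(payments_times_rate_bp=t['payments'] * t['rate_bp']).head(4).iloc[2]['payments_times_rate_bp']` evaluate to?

138650.0

merge on 'purpose' (how='left') → 6 rows:
   payments   purpose client  rate_bp
0        47      auto    Fay      NaN
1        22      home   Lena   1175.0
2       118      home    Fay   1175.0
3        20  personal    Jon    313.0
4        74      auto    Fay      NaN
5        83      auto   Lena      NaN
add column payments_times_rate_bp = t['payments'] * t['rate_bp']:
   payments   purpose client  rate_bp  payments_times_rate_bp
0        47      auto    Fay      NaN                     NaN
1        22      home   Lena   1175.0                 25850.0
2       118      home    Fay   1175.0                138650.0
3        20  personal    Jon    313.0                  6260.0
4        74      auto    Fay      NaN                     NaN
5        83      auto   Lena      NaN                     NaN
take first 4 rows:
   payments   purpose client  rate_bp  payments_times_rate_bp
0        47      auto    Fay      NaN                     NaN
1        22      home   Lena   1175.0                 25850.0
2       118      home    Fay   1175.0                138650.0
3        20  personal    Jon    313.0                  6260.0
Taking the value at position 2, column 'payments_times_rate_bp' gives 138650.0.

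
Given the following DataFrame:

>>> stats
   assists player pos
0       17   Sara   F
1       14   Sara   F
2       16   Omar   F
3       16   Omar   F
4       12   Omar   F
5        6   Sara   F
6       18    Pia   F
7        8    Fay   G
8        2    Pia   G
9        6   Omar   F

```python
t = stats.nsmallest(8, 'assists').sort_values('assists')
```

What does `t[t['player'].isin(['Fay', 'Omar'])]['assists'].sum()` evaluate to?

58

take 8 rows with smallest assists:
   assists player pos
8        2    Pia   G
5        6   Sara   F
9        6   Omar   F
7        8    Fay   G
4       12   Omar   F
1       14   Sara   F
2       16   Omar   F
3       16   Omar   F
sort by assists:
   assists player pos
8        2    Pia   G
5        6   Sara   F
9        6   Omar   F
7        8    Fay   G
4       12   Omar   F
1       14   Sara   F
2       16   Omar   F
3       16   Omar   F
filter rows where player in ['Fay', 'Omar']:
   assists player pos
9        6   Omar   F
7        8    Fay   G
4       12   Omar   F
2       16   Omar   F
3       16   Omar   F
Taking the sum of column 'assists' gives 58.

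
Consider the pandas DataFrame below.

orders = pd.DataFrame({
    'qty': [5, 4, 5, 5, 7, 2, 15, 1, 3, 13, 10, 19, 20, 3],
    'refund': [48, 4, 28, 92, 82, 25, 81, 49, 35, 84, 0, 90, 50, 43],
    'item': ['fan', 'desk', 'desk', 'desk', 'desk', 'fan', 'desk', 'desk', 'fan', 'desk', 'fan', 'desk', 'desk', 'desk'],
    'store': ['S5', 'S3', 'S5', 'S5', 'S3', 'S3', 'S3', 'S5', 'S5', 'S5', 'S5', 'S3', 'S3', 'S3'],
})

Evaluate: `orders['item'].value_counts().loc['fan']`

value_counts of item:
item
desk    10
fan      4
Name: count, dtype: int64

4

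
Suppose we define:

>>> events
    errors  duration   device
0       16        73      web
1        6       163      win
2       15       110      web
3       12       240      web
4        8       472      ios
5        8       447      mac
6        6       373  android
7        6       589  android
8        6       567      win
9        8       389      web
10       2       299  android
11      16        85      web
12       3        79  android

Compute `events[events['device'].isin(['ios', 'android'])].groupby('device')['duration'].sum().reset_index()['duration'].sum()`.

1812

filter rows where device in ['ios', 'android']:
    errors  duration   device
4        8       472      ios
6        6       373  android
7        6       589  android
10       2       299  android
12       3        79  android
group by device, sum of duration:
device
android    1340
ios         472
Name: duration, dtype: int64
reset_index():
    device  duration
0  android      1340
1      ios       472
Hence 1812.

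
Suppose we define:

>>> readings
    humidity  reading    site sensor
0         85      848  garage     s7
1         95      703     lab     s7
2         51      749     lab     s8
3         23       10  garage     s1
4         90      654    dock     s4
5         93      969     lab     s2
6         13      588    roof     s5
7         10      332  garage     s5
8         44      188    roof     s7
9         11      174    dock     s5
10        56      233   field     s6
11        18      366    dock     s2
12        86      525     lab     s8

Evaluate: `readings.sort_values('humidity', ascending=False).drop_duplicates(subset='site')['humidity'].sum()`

370

sort by humidity descending:
    humidity  reading    site sensor
1         95      703     lab     s7
5         93      969     lab     s2
4         90      654    dock     s4
12        86      525     lab     s8
0         85      848  garage     s7
10        56      233   field     s6
2         51      749     lab     s8
8         44      188    roof     s7
3         23       10  garage     s1
11        18      366    dock     s2
6         13      588    roof     s5
9         11      174    dock     s5
7         10      332  garage     s5
drop duplicate site (keep=first):
    humidity  reading    site sensor
1         95      703     lab     s7
4         90      654    dock     s4
0         85      848  garage     s7
10        56      233   field     s6
8         44      188    roof     s7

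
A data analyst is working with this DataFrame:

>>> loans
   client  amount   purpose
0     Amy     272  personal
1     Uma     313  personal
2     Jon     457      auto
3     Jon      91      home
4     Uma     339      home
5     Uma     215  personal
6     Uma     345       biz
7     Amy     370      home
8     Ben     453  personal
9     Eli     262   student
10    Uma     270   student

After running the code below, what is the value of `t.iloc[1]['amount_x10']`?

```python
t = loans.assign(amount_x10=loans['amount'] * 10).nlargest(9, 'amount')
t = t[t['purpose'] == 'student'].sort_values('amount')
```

2700

add column amount_x10 = loans['amount'] * 10:
   client  amount   purpose  amount_x10
0     Amy     272  personal        2720
1     Uma     313  personal        3130
2     Jon     457      auto        4570
3     Jon      91      home         910
4     Uma     339      home        3390
5     Uma     215  personal        2150
6     Uma     345       biz        3450
7     Amy     370      home        3700
8     Ben     453  personal        4530
9     Eli     262   student        2620
10    Uma     270   student        2700
take 9 rows with largest amount:
   client  amount   purpose  amount_x10
2     Jon     457      auto        4570
8     Ben     453  personal        4530
7     Amy     370      home        3700
6     Uma     345       biz        3450
4     Uma     339      home        3390
1     Uma     313  personal        3130
0     Amy     272  personal        2720
10    Uma     270   student        2700
9     Eli     262   student        2620
filter rows where purpose == 'student':
   client  amount  purpose  amount_x10
10    Uma     270  student        2700
9     Eli     262  student        2620
sort by amount:
   client  amount  purpose  amount_x10
9     Eli     262  student        2620
10    Uma     270  student        2700
value at position 1, column 'amount_x10' → 2700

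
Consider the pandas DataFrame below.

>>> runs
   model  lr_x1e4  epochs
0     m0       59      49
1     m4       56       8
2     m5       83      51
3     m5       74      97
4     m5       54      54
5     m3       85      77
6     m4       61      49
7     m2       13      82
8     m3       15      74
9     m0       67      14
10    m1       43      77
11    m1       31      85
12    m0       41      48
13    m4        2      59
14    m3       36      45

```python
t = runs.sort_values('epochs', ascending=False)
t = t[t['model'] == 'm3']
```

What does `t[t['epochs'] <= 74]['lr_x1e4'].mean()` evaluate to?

sort by epochs descending:
   model  lr_x1e4  epochs
3     m5       74      97
11    m1       31      85
7     m2       13      82
5     m3       85      77
10    m1       43      77
8     m3       15      74
13    m4        2      59
4     m5       54      54
2     m5       83      51
0     m0       59      49
6     m4       61      49
12    m0       41      48
14    m3       36      45
9     m0       67      14
1     m4       56       8
filter rows where model == 'm3':
   model  lr_x1e4  epochs
5     m3       85      77
8     m3       15      74
14    m3       36      45
filter rows where epochs <= 74:
   model  lr_x1e4  epochs
8     m3       15      74
14    m3       36      45

25.5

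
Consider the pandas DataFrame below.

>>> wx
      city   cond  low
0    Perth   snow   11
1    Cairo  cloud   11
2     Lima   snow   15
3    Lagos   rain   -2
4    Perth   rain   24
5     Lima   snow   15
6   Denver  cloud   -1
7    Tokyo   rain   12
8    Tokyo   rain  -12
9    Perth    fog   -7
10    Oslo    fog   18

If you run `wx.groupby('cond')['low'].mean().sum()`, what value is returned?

group by cond, mean of low:
cond
cloud     5.000000
fog       5.500000
rain      5.500000
snow     13.666667
Name: low, dtype: float64
The sum of the resulting series is 29.6666666667.

29.6666666667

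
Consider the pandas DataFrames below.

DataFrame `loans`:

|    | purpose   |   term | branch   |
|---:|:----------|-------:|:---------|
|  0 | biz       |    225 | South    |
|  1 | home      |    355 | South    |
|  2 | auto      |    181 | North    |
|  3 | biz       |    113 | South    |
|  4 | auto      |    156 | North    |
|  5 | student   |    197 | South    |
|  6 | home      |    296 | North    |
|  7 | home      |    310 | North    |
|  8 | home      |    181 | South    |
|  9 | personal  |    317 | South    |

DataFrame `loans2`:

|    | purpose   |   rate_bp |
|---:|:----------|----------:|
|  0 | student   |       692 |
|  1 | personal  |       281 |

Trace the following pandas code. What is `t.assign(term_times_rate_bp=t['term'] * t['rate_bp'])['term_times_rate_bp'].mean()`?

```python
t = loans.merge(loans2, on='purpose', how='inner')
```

merge on 'purpose' (how='inner') → 2 rows:
    purpose  term branch  rate_bp
0   student   197  South      692
1  personal   317  South      281
add column term_times_rate_bp = t['term'] * t['rate_bp']:
    purpose  term branch  rate_bp  term_times_rate_bp
0   student   197  South      692              136324
1  personal   317  South      281               89077
Reading off the mean of column 'term_times_rate_bp', we get 112700.5.

112700.5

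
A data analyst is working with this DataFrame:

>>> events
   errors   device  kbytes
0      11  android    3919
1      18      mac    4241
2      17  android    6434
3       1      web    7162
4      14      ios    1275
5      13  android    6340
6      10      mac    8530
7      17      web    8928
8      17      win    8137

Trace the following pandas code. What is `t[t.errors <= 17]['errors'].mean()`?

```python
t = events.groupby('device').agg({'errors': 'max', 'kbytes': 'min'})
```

16.25

group by device: max(errors), min(kbytes):
         errors  kbytes
device                 
android      17    3919
ios          14    1275
mac          18    4241
web          17    7162
win          17    8137
filter rows where errors <= 17:
         errors  kbytes
device                 
android      17    3919
ios          14    1275
web          17    7162
win          17    8137
Reading off the mean of column 'errors', we get 16.25.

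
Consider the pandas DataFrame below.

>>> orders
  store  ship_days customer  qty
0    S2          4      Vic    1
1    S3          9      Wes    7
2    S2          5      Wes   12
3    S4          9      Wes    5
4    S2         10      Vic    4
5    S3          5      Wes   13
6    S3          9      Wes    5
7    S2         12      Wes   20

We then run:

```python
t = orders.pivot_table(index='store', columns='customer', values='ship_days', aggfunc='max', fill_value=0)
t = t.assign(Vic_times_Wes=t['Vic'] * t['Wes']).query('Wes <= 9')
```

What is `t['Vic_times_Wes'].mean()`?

pivot: rows=store, cols=customer, max(ship_days):
customer  Vic  Wes
store             
S2         10   12
S3          0    9
S4          0    9
add column Vic_times_Wes = t['Vic'] * t['Wes']:
customer  Vic  Wes  Vic_times_Wes
store                            
S2         10   12            120
S3          0    9              0
S4          0    9              0
filter rows where Wes <= 9:
customer  Vic  Wes  Vic_times_Wes
store                            
S3          0    9              0
S4          0    9              0

0.0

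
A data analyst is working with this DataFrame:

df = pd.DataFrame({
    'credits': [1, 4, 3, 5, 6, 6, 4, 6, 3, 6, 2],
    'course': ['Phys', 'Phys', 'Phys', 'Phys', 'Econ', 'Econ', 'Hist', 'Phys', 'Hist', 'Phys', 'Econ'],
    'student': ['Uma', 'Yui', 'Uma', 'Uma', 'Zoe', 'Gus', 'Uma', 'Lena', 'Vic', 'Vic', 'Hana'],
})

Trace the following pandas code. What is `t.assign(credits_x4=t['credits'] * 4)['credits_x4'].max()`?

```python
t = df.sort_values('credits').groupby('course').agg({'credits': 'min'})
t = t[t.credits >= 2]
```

12

sort by credits:
    credits course student
0         1   Phys     Uma
10        2   Econ    Hana
2         3   Phys     Uma
8         3   Hist     Vic
1         4   Phys     Yui
6         4   Hist     Uma
3         5   Phys     Uma
4         6   Econ     Zoe
5         6   Econ     Gus
7         6   Phys    Lena
9         6   Phys     Vic
group by course, min of credits:
        credits
course         
Econ          2
Hist          3
Phys          1
filter rows where credits >= 2:
        credits
course         
Econ          2
Hist          3
add column credits_x4 = t['credits'] * 4:
        credits  credits_x4
course                     
Econ          2           8
Hist          3          12
max of column 'credits_x4' → 12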